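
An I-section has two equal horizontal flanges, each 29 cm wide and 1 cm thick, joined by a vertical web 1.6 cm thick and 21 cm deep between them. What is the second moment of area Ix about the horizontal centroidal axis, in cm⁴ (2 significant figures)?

Split into non-overlapping primitives; take the origin at the lower-left of the bounding box.
Bottom flange: 29 × 1, A = 29 cm², y = 0.5 cm, Ī = 2.417 cm⁴.
Web: 1.6 × 21, A = 33.6 cm², y = 11.5 cm, Ī = 1 235 cm⁴.
Top flange: 29 × 1, A = 29 cm², y = 22.5 cm, Ī = 2.417 cm⁴.
By symmetry the centroid is at mid-height, ȳ = 11.5 cm.
Transfer each piece to the horizontal centroidal axis using Ī + A·d² with d = y − 11.5:
  bottom flange: d = -11 cm → contributes +3 511 cm⁴
  web: d = 0 cm → contributes +1 235 cm⁴
  top flange: d = 11 cm → contributes +3 511 cm⁴
Total I = 8 258 cm⁴.

Ix ≈ 8300 cm⁴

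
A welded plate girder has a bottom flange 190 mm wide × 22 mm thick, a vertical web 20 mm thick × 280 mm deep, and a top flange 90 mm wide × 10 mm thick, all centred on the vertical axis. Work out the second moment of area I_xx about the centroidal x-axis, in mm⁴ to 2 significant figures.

I_xx ≈ 1.3 × 10⁸ mm⁴

Decompose the section into non-overlapping parts with the origin at the bottom-left of its bounding rectangle.
Bottom plate: 190 × 22, A = 4 180 mm², y = 11 mm, Ī = 168 593 mm⁴.
Web plate: 20 × 280, A = 5 600 mm², y = 162 mm, Ī = 36 586 667 mm⁴.
Top plate: 90 × 10, A = 900 mm², y = 307 mm, Ī = 7 500 mm⁴.
Centroid: ȳ = ΣA·y / ΣA = 115.1 mm.
Transfer each piece to the centroidal x-axis using Ī + A·d² with d = y − 115.1:
  bottom plate: d = -104.1 mm → contributes +45 483 736 mm⁴
  web plate: d = 46.88 mm → contributes +48 894 058 mm⁴
  top plate: d = 191.9 mm → contributes +33 143 693 mm⁴
Total I = 127 521 487 mm⁴.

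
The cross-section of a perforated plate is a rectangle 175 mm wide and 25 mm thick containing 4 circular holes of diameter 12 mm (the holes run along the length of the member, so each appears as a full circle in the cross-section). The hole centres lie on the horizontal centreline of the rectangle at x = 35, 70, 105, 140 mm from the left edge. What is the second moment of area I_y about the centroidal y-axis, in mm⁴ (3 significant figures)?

Decompose the section into non-overlapping parts with the origin at the bottom-left of its bounding rectangle.
Plate: 175 × 25, A = 4 375 mm², x = 87.5 mm, Ī = 11 165 365 mm⁴.
Hole 1 (subtracted): ⌀12, A = 113.1 mm², x = 35 mm, Ī = 1017.9 mm⁴.
Hole 2 (subtracted): ⌀12, A = 113.1 mm², x = 70 mm, Ī = 1017.9 mm⁴.
Hole 3 (subtracted): ⌀12, A = 113.1 mm², x = 105 mm, Ī = 1017.9 mm⁴.
Hole 4 (subtracted): ⌀12, A = 113.1 mm², x = 140 mm, Ī = 1017.9 mm⁴.
By symmetry the centroid is at mid-width, x̄ = 87.5 mm.
Transfer each piece to the centroidal y-axis using Ī + A·d² with d = x − 87.5:
  plate: d = 0 mm → contributes +11 165 365 mm⁴
  hole 1: d = -52.5 mm → contributes −312 742 mm⁴
  hole 2: d = -17.5 mm → contributes −35 654 mm⁴
  hole 3: d = 17.5 mm → contributes −35 654 mm⁴
  hole 4: d = 52.5 mm → contributes −312 742 mm⁴
Total I = 10 468 572 mm⁴.

I_y ≈ 1.05 × 10⁷ mm⁴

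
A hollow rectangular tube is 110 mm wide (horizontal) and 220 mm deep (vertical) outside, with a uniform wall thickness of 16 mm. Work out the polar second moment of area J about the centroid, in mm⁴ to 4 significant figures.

J ≈ 7.138 × 10⁷ mm⁴

Decompose the section into non-overlapping parts with the origin at the bottom-left of its bounding rectangle.
Outer rectangle: 110 × 220, A = 24 200 mm², y = 110 mm, Ī = 97 606 667 mm⁴.
Inner void (subtracted): 78 × 188, A = 14 664 mm², y = 110 mm, Ī = 43 190 368 mm⁴.
By symmetry the centroid is at mid-height, ȳ = 110 mm.
All pieces are centred on the centroidal x-axis, so I = ΣĪ (holes subtracted) = 54 416 299 mm⁴.
Repeating about the centroidal y-axis gives I_y = 16 967 019 mm⁴.
Polar second moment: J = I_x + I_y = 71 383 317 mm⁴.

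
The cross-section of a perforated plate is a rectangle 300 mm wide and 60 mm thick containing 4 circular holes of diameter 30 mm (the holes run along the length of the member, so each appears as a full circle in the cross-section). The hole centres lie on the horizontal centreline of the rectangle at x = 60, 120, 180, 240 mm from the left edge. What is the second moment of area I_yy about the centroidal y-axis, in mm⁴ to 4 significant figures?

I_yy ≈ 1.221 × 10⁸ mm⁴

Decompose the section into non-overlapping parts with the origin at the bottom-left of its bounding rectangle.
Plate: 300 × 60, A = 18 000 mm², x = 150 mm, Ī = 135 000 000 mm⁴.
Hole 1 (subtracted): ⌀30, A = 706.858 mm², x = 60 mm, Ī = 39760.8 mm⁴.
Hole 2 (subtracted): ⌀30, A = 706.858 mm², x = 120 mm, Ī = 39760.8 mm⁴.
Hole 3 (subtracted): ⌀30, A = 706.858 mm², x = 180 mm, Ī = 39760.8 mm⁴.
Hole 4 (subtracted): ⌀30, A = 706.858 mm², x = 240 mm, Ī = 39760.8 mm⁴.
By symmetry the centroid is at mid-width, x̄ = 150 mm.
Transfer each piece to the centroidal y-axis using Ī + A·d² with d = x − 150:
  plate: d = 0 mm → contributes +135 000 000 mm⁴
  hole 1: d = -90 mm → contributes −5 765 313 mm⁴
  hole 2: d = -30 mm → contributes −675 933 mm⁴
  hole 3: d = 30 mm → contributes −675 933 mm⁴
  hole 4: d = 90 mm → contributes −5 765 313 mm⁴
Total I = 122 117 507 mm⁴.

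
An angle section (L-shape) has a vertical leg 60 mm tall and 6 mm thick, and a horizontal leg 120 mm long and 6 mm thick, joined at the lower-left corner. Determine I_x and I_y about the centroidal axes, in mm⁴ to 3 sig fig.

Split into non-overlapping primitives; take the origin at the lower-left of the bounding box.
Vertical leg: 6 × 60, A = 360 mm², y = 30 mm, Ī = 108 000 mm⁴.
Horizontal leg (remainder): 114 × 6, A = 684 mm², y = 3 mm, Ī = 2 052 mm⁴.
Centroid: ȳ = ΣA·y / ΣA = 12.31 mm.
Transfer each piece to the centroidal x-axis using Ī + A·d² with d = y − 12.31:
  vertical leg: d = 17.69 mm → contributes +220 653 mm⁴
  horizontal leg (remainder): d = -9.3103 mm → contributes +61 343 mm⁴
Total I = 281 995 mm⁴.
For the y-axis: x̄ = 42.31 mm.
Repeating about the centroidal y-axis gives I_y = 1 590 955 mm⁴.

I_x ≈ 2.82 × 10⁵ mm⁴, I_y ≈ 1.59 × 10⁶ mm⁴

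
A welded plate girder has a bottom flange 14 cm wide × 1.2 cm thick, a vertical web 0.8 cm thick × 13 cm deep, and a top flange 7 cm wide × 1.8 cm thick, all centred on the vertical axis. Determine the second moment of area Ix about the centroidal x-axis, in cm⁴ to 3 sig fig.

Break the section into simple shapes (no overlaps), measuring from the bottom-left corner of the bounding box.
Bottom plate: 14 × 1.2, A = 16.8 cm², y = 0.6 cm, Ī = 2.016 cm⁴.
Web plate: 0.8 × 13, A = 10.4 cm², y = 7.7 cm, Ī = 146.47 cm⁴.
Top plate: 7 × 1.8, A = 12.6 cm², y = 15.1 cm, Ī = 3.402 cm⁴.
Centroid: ȳ = ΣA·y / ΣA = 7.0457 cm.
Transfer each piece to the centroidal x-axis using Ī + A·d² with d = y − 7.0457:
  bottom plate: d = -6.4457 cm → contributes +700.01 cm⁴
  web plate: d = 0.65427 cm → contributes +150.92 cm⁴
  top plate: d = 8.0543 cm → contributes +820.78 cm⁴
Total I = 1671.7 cm⁴.

Ix ≈ 1670 cm⁴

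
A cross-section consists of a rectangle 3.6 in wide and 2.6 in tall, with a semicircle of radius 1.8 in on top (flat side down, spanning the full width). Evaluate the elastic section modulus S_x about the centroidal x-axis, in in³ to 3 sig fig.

Split into non-overlapping primitives; take the origin at the lower-left of the bounding box.
Rectangular body: 3.6 × 2.6, A = 9.36 in², y = 1.3 in, Ī = 5.2728 in⁴.
Semicircular cap: semicircle r = 1.8, A = 5.0894 in², y = 3.3639 in, Ī = 1.1522 in⁴.
Centroid: ȳ = ΣA·y / ΣA = 2.027 in.
Transfer each piece to the centroidal x-axis using Ī + A·d² with d = y − 2.027:
  rectangular body: d = -0.72697 in → contributes +10.219 in⁴
  semicircular cap: d = 1.337 in → contributes +10.25 in⁴
Total I = 20.469 in⁴.
Extreme fibre distance c = 2.373 in; S = I/c = 8.6256 in³.

S_x ≈ 8.63 in³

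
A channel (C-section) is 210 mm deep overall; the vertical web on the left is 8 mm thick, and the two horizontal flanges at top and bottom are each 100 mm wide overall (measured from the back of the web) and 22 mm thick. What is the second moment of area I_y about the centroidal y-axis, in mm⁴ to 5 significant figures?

Decompose the section into non-overlapping parts with the origin at the bottom-left of its bounding rectangle.
Web: 8 × 210, A = 1 680 mm², x = 4 mm, Ī = 8 960 mm⁴.
Top flange (beyond web): 92 × 22, A = 2 024 mm², x = 54 mm, Ī = 1 427 595 mm⁴.
Bottom flange (beyond web): 92 × 22, A = 2 024 mm², x = 54 mm, Ī = 1 427 595 mm⁴.
Centroid: x̄ = ΣA·x / ΣA = 39.3352 mm.
Transfer each piece to the centroidal y-axis using Ī + A·d² with d = x − 39.3352:
  web: d = -35.3352 mm → contributes +2 106 568 mm⁴
  top flange (beyond web): d = 14.6648 mm → contributes +1 862 869 mm⁴
  bottom flange (beyond web): d = 14.6648 mm → contributes +1 862 869 mm⁴
Total I = 5 832 306 mm⁴.

I_y ≈ 5.8323 × 10⁶ mm⁴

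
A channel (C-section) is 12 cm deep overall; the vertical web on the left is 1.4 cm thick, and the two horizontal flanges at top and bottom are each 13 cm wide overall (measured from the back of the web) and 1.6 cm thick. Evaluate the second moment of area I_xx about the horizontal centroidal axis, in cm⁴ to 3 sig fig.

Break the section into simple shapes (no overlaps), measuring from the bottom-left corner of the bounding box.
Web: 1.4 × 12, A = 16.8 cm², y = 6 cm, Ī = 201.6 cm⁴.
Top flange (beyond web): 11.6 × 1.6, A = 18.56 cm², y = 11.2 cm, Ī = 3.9595 cm⁴.
Bottom flange (beyond web): 11.6 × 1.6, A = 18.56 cm², y = 0.8 cm, Ī = 3.9595 cm⁴.
By symmetry the centroid is at mid-height, ȳ = 6 cm.
Transfer each piece to the horizontal centroidal axis using Ī + A·d² with d = y − 6:
  web: d = 0 cm → contributes +201.6 cm⁴
  top flange (beyond web): d = 5.2 cm → contributes +505.82 cm⁴
  bottom flange (beyond web): d = -5.2 cm → contributes +505.82 cm⁴
Total I = 1213.2 cm⁴.

I_xx ≈ 1210 cm⁴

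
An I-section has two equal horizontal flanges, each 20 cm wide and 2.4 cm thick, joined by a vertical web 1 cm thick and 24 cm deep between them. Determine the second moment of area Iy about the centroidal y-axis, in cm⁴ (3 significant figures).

Break the section into simple shapes (no overlaps), measuring from the bottom-left corner of the bounding box.
Bottom flange: 20 × 2.4, A = 48 cm², x = 10 cm, Ī = 1 600 cm⁴.
Web: 1 × 24, A = 24 cm², x = 10 cm, Ī = 2 cm⁴.
Top flange: 20 × 2.4, A = 48 cm², x = 10 cm, Ī = 1 600 cm⁴.
By symmetry the centroid is at mid-width, x̄ = 10 cm.
All pieces are centred on the centroidal y-axis, so I = ΣĪ = 3 202 cm⁴.

Iy ≈ 3200 cm⁴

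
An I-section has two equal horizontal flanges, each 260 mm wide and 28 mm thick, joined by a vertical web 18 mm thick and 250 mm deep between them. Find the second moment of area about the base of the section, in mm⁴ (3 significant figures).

Break the section into simple shapes (no overlaps), measuring from the bottom-left corner of the bounding box.
Bottom flange: 260 × 28, A = 7 280 mm², y = 14 mm, Ī = 475 627 mm⁴.
Web: 18 × 250, A = 4 500 mm², y = 153 mm, Ī = 23 437 500 mm⁴.
Top flange: 260 × 28, A = 7 280 mm², y = 292 mm, Ī = 475 627 mm⁴.
Transfer each piece to the base of the section using Ī + A·d² with d = y − 0:
  bottom flange: d = 14 mm → contributes +1 902 507 mm⁴
  web: d = 153 mm → contributes +128 778 000 mm⁴
  top flange: d = 292 mm → contributes +621 197 547 mm⁴
Total I = 751 878 053 mm⁴.

I_base ≈ 7.52 × 10⁸ mm⁴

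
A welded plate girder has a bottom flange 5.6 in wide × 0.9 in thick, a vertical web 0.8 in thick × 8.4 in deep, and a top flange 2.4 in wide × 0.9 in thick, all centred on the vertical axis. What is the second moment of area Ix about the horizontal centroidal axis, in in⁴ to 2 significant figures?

Break the section into simple shapes (no overlaps), measuring from the bottom-left corner of the bounding box.
Bottom plate: 5.6 × 0.9, A = 5.04 in², y = 0.45 in, Ī = 0.3402 in⁴.
Web plate: 0.8 × 8.4, A = 6.72 in², y = 5.1 in, Ī = 39.51 in⁴.
Top plate: 2.4 × 0.9, A = 2.16 in², y = 9.75 in, Ī = 0.1458 in⁴.
Centroid: ȳ = ΣA·y / ΣA = 4.138 in.
Transfer each piece to the horizontal centroidal axis using Ī + A·d² with d = y − 4.138:
  bottom plate: d = -3.688 in → contributes +68.89 in⁴
  web plate: d = 0.9621 in → contributes +45.73 in⁴
  top plate: d = 5.612 in → contributes +68.18 in⁴
Total I = 182.8 in⁴.

Ix ≈ 180 in⁴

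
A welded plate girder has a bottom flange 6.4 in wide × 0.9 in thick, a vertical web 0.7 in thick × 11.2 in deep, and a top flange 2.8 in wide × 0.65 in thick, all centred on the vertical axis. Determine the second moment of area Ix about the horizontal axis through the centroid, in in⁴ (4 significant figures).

Ix ≈ 319.6 in⁴

Break the section into simple shapes (no overlaps), measuring from the bottom-left corner of the bounding box.
Bottom plate: 6.4 × 0.9, A = 5.76 in², y = 0.45 in, Ī = 0.3888 in⁴.
Web plate: 0.7 × 11.2, A = 7.84 in², y = 6.5 in, Ī = 81.9541 in⁴.
Top plate: 2.8 × 0.65, A = 1.82 in², y = 12.425 in, Ī = 0.0640792 in⁴.
Centroid: ȳ = ΣA·y / ΣA = 4.9394 in.
Transfer each piece to the horizontal axis through the centroid using Ī + A·d² with d = y − 4.9394:
  bottom plate: d = -4.4894 in → contributes +116.48 in⁴
  web plate: d = 1.5606 in → contributes +101.048 in⁴
  top plate: d = 7.4856 in → contributes +102.046 in⁴
Total I = 319.575 in⁴.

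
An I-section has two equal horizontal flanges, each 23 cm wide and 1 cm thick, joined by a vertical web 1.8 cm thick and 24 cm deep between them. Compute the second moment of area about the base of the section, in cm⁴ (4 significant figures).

Break the section into simple shapes (no overlaps), measuring from the bottom-left corner of the bounding box.
Bottom flange: 23 × 1, A = 23 cm², y = 0.5 cm, Ī = 1.91667 cm⁴.
Web: 1.8 × 24, A = 43.2 cm², y = 13 cm, Ī = 2073.6 cm⁴.
Top flange: 23 × 1, A = 23 cm², y = 25.5 cm, Ī = 1.91667 cm⁴.
Transfer each piece to the base of the section using Ī + A·d² with d = y − 0:
  bottom flange: d = 0.5 cm → contributes +7.66667 cm⁴
  web: d = 13 cm → contributes +9374.4 cm⁴
  top flange: d = 25.5 cm → contributes +14957.7 cm⁴
Total I = 24339.7 cm⁴.

I_base ≈ 2.434 × 10⁴ cm⁴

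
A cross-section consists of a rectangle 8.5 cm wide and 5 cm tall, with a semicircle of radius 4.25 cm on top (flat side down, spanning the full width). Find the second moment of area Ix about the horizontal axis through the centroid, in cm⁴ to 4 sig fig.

Break the section into simple shapes (no overlaps), measuring from the bottom-left corner of the bounding box.
Rectangular body: 8.5 × 5, A = 42.5 cm², y = 2.5 cm, Ī = 88.5417 cm⁴.
Semicircular cap: semicircle r = 4.25, A = 28.3725 cm², y = 6.80376 cm, Ī = 35.8086 cm⁴.
Centroid: ȳ = ΣA·y / ΣA = 4.22293 cm.
Transfer each piece to the horizontal axis through the centroid using Ī + A·d² with d = y − 4.22293:
  rectangular body: d = -1.72293 cm → contributes +214.702 cm⁴
  semicircular cap: d = 2.58083 cm → contributes +224.788 cm⁴
Total I = 439.491 cm⁴.

Ix ≈ 439.5 cm⁴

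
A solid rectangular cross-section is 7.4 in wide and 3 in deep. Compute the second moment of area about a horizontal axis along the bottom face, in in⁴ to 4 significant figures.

I_base ≈ 66.60 in⁴

The section: 7.4 × 3, A = 22.2 in², y = 1.5 in, Ī = 16.65 in⁴.
Transfer it to a horizontal axis along the bottom face using Ī + A·d² with d = y − 0:
  the section: d = 1.5 in → contributes +66.6 in⁴
Total I = 66.6 in⁴.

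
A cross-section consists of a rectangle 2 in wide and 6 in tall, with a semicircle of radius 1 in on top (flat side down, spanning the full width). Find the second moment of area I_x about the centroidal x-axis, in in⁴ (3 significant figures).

Decompose the section into non-overlapping parts with the origin at the bottom-left of its bounding rectangle.
Rectangular body: 2 × 6, A = 12 in², y = 3 in, Ī = 36 in⁴.
Semicircular cap: semicircle r = 1, A = 1.5708 in², y = 6.4244 in, Ī = 0.10976 in⁴.
Centroid: ȳ = ΣA·y / ΣA = 3.3964 in.
Transfer each piece to the centroidal x-axis using Ī + A·d² with d = y − 3.3964:
  rectangular body: d = -0.39637 in → contributes +37.885 in⁴
  semicircular cap: d = 3.028 in → contributes +14.512 in⁴
Total I = 52.398 in⁴.

I_x ≈ 52.4 in⁴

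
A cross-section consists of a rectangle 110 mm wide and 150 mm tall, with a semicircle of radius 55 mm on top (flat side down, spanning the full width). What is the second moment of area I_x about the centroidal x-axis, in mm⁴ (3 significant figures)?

Break the section into simple shapes (no overlaps), measuring from the bottom-left corner of the bounding box.
Rectangular body: 110 × 150, A = 16 500 mm², y = 75 mm, Ī = 30 937 500 mm⁴.
Semicircular cap: semicircle r = 55, A = 4751.7 mm², y = 173.34 mm, Ī = 1 004 345 mm⁴.
Centroid: ȳ = ΣA·y / ΣA = 96.988 mm.
Transfer each piece to the centroidal x-axis using Ī + A·d² with d = y − 96.988:
  rectangular body: d = -21.988 mm → contributes +38 915 118 mm⁴
  semicircular cap: d = 76.354 mm → contributes +28 706 397 mm⁴
Total I = 67 621 516 mm⁴.

I_x ≈ 6.76 × 10⁷ mm⁴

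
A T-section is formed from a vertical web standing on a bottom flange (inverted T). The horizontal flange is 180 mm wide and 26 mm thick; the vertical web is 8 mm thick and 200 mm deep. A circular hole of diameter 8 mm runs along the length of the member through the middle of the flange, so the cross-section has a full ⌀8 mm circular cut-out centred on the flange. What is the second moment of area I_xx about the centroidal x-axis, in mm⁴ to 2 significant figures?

I_xx ≈ 2.1 × 10⁷ mm⁴

Break the section into simple shapes (no overlaps), measuring from the bottom-left corner of the bounding box.
Flange: 180 × 26, A = 4 680 mm², y = 13 mm, Ī = 263 640 mm⁴.
Web: 8 × 200, A = 1 600 mm², y = 126 mm, Ī = 5 333 333 mm⁴.
Hole (subtracted): ⌀8, A = 50.27 mm², y = 13 mm, Ī = 201.1 mm⁴.
Centroid: ȳ = ΣA·y / ΣA = 42.02 mm.
Transfer each piece to the centroidal x-axis using Ī + A·d² with d = y − 42.02:
  flange: d = -29.02 mm → contributes +4 205 522 mm⁴
  web: d = 83.98 mm → contributes +16 616 993 mm⁴
  hole: d = -29.02 mm → contributes −42 539 mm⁴
Total I = 20 779 976 mm⁴.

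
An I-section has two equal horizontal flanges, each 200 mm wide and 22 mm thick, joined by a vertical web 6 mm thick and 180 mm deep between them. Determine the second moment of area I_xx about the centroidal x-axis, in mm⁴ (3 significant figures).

I_xx ≈ 9.30 × 10⁷ mm⁴

Treat the section as a set of non-overlapping primitives; coordinates are from the bounding-box lower-left.
Bottom flange: 200 × 22, A = 4 400 mm², y = 11 mm, Ī = 177 467 mm⁴.
Web: 6 × 180, A = 1 080 mm², y = 112 mm, Ī = 2 916 000 mm⁴.
Top flange: 200 × 22, A = 4 400 mm², y = 213 mm, Ī = 177 467 mm⁴.
By symmetry the centroid is at mid-height, ȳ = 112 mm.
Transfer each piece to the centroidal x-axis using Ī + A·d² with d = y − 112:
  bottom flange: d = -101 mm → contributes +45 061 867 mm⁴
  web: d = 0 mm → contributes +2 916 000 mm⁴
  top flange: d = 101 mm → contributes +45 061 867 mm⁴
Total I = 93 039 733 mm⁴.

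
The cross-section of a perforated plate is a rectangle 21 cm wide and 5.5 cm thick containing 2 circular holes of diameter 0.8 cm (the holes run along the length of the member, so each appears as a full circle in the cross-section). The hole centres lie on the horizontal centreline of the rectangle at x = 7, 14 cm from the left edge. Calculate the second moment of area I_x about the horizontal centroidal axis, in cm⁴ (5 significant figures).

I_x ≈ 291.12 cm⁴

Break the section into simple shapes (no overlaps), measuring from the bottom-left corner of the bounding box.
Plate: 21 × 5.5, A = 115.5 cm², y = 2.75 cm, Ī = 291.1563 cm⁴.
Hole 1 (subtracted): ⌀0.8, A = 0.5026548 cm², y = 2.75 cm, Ī = 0.02010619 cm⁴.
Hole 2 (subtracted): ⌀0.8, A = 0.5026548 cm², y = 2.75 cm, Ī = 0.02010619 cm⁴.
By symmetry the centroid is at mid-height, ȳ = 2.75 cm.
All pieces are centred on the horizontal centroidal axis, so I = ΣĪ (holes subtracted) = 291.116 cm⁴.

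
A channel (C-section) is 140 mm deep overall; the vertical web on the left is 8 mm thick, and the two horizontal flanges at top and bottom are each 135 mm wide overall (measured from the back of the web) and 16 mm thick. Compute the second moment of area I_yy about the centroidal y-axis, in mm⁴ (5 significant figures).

I_yy ≈ 9.4688 × 10⁶ mm⁴

Split into non-overlapping primitives; take the origin at the lower-left of the bounding box.
Web: 8 × 140, A = 1 120 mm², x = 4 mm, Ī = 5973.333 mm⁴.
Top flange (beyond web): 127 × 16, A = 2 032 mm², x = 71.5 mm, Ī = 2 731 177 mm⁴.
Bottom flange (beyond web): 127 × 16, A = 2 032 mm², x = 71.5 mm, Ī = 2 731 177 mm⁴.
Centroid: x̄ = ΣA·x / ΣA = 56.91667 mm.
Transfer each piece to the centroidal y-axis using Ī + A·d² with d = x − 56.91667:
  web: d = -52.91667 mm → contributes +3 142 168 mm⁴
  top flange (beyond web): d = 14.58333 mm → contributes +3 163 330 mm⁴
  bottom flange (beyond web): d = 14.58333 mm → contributes +3 163 330 mm⁴
Total I = 9 468 828 mm⁴.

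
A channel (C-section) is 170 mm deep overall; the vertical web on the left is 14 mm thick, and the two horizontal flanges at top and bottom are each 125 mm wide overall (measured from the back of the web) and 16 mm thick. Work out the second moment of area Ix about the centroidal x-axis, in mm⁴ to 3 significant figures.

Ix ≈ 2.69 × 10⁷ mm⁴

Decompose the section into non-overlapping parts with the origin at the bottom-left of its bounding rectangle.
Web: 14 × 170, A = 2 380 mm², y = 85 mm, Ī = 5 731 833 mm⁴.
Top flange (beyond web): 111 × 16, A = 1 776 mm², y = 162 mm, Ī = 37 888 mm⁴.
Bottom flange (beyond web): 111 × 16, A = 1 776 mm², y = 8 mm, Ī = 37 888 mm⁴.
By symmetry the centroid is at mid-height, ȳ = 85 mm.
Transfer each piece to the centroidal x-axis using Ī + A·d² with d = y − 85:
  web: d = 0 mm → contributes +5 731 833 mm⁴
  top flange (beyond web): d = 77 mm → contributes +10 567 792 mm⁴
  bottom flange (beyond web): d = -77 mm → contributes +10 567 792 mm⁴
Total I = 26 867 417 mm⁴.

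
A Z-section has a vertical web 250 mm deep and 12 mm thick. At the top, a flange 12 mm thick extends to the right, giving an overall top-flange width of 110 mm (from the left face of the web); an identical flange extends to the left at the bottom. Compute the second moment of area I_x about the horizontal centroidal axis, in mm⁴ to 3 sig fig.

Treat the section as a set of non-overlapping primitives; coordinates are from the bounding-box lower-left.
Web: 12 × 250, A = 3 000 mm², y = 125 mm, Ī = 15 625 000 mm⁴.
Top flange (beyond web): 98 × 12, A = 1 176 mm², y = 244 mm, Ī = 14 112 mm⁴.
Bottom flange (beyond web): 98 × 12, A = 1 176 mm², y = 6 mm, Ī = 14 112 mm⁴.
Centroid: ȳ = ΣA·y / ΣA = 125 mm.
Transfer each piece to the horizontal centroidal axis using Ī + A·d² with d = y − 125:
  web: d = 0 mm → contributes +15 625 000 mm⁴
  top flange (beyond web): d = 119 mm → contributes +16 667 448 mm⁴
  bottom flange (beyond web): d = -119 mm → contributes +16 667 448 mm⁴
Total I = 48 959 896 mm⁴.

I_x ≈ 4.90 × 10⁷ mm⁴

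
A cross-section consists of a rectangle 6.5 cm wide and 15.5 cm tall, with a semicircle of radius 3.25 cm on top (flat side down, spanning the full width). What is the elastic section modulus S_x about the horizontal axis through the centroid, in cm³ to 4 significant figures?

Split into non-overlapping primitives; take the origin at the lower-left of the bounding box.
Rectangular body: 6.5 × 15.5, A = 100.75 cm², y = 7.75 cm, Ī = 2017.1 cm⁴.
Semicircular cap: semicircle r = 3.25, A = 16.5915 cm², y = 16.8793 cm, Ī = 12.2452 cm⁴.
Centroid: ȳ = ΣA·y / ΣA = 9.04085 cm.
Transfer each piece to the horizontal axis through the centroid using Ī + A·d² with d = y − 9.04085:
  rectangular body: d = -1.29085 cm → contributes +2184.98 cm⁴
  semicircular cap: d = 7.8385 cm → contributes +1031.66 cm⁴
Total I = 3216.64 cm⁴.
Extreme fibre distance c = 9.70915 cm; S = I/c = 331.3 cm³.

S_x ≈ 331.3 cm³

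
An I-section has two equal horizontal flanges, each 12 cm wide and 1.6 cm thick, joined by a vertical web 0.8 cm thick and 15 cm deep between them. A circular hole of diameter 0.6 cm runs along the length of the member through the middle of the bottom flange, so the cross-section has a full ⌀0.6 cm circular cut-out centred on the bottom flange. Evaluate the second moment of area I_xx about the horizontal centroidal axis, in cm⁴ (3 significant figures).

I_xx ≈ 2860 cm⁴

Treat the section as a set of non-overlapping primitives; coordinates are from the bounding-box lower-left.
Bottom flange: 12 × 1.6, A = 19.2 cm², y = 0.8 cm, Ī = 4.096 cm⁴.
Web: 0.8 × 15, A = 12 cm², y = 9.1 cm, Ī = 225 cm⁴.
Top flange: 12 × 1.6, A = 19.2 cm², y = 17.4 cm, Ī = 4.096 cm⁴.
Hole (subtracted): ⌀0.6, A = 0.28274 cm², y = 0.8 cm, Ī = 0.0063617 cm⁴.
Centroid: ȳ = ΣA·y / ΣA = 9.1468 cm.
Transfer each piece to the horizontal centroidal axis using Ī + A·d² with d = y − 9.1468:
  bottom flange: d = -8.3468 cm → contributes +1341.8 cm⁴
  web: d = -0.046826 cm → contributes +225.03 cm⁴
  top flange: d = 8.2532 cm → contributes +1311.9 cm⁴
  hole: d = -8.3468 cm → contributes −19.705 cm⁴
Total I = 2 859 cm⁴.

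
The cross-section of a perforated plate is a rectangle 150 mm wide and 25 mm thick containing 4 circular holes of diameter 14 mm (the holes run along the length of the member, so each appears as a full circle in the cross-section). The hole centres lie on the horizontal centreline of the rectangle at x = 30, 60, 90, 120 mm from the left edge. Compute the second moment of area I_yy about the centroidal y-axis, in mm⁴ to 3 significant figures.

Decompose the section into non-overlapping parts with the origin at the bottom-left of its bounding rectangle.
Plate: 150 × 25, A = 3 750 mm², x = 75 mm, Ī = 7 031 250 mm⁴.
Hole 1 (subtracted): ⌀14, A = 153.94 mm², x = 30 mm, Ī = 1885.7 mm⁴.
Hole 2 (subtracted): ⌀14, A = 153.94 mm², x = 60 mm, Ī = 1885.7 mm⁴.
Hole 3 (subtracted): ⌀14, A = 153.94 mm², x = 90 mm, Ī = 1885.7 mm⁴.
Hole 4 (subtracted): ⌀14, A = 153.94 mm², x = 120 mm, Ī = 1885.7 mm⁴.
By symmetry the centroid is at mid-width, x̄ = 75 mm.
Transfer each piece to the centroidal y-axis using Ī + A·d² with d = x − 75:
  plate: d = 0 mm → contributes +7 031 250 mm⁴
  hole 1: d = -45 mm → contributes −313 610 mm⁴
  hole 2: d = -15 mm → contributes −36 522 mm⁴
  hole 3: d = 15 mm → contributes −36 522 mm⁴
  hole 4: d = 45 mm → contributes −313 610 mm⁴
Total I = 6 330 986 mm⁴.

I_yy ≈ 6.33 × 10⁶ mm⁴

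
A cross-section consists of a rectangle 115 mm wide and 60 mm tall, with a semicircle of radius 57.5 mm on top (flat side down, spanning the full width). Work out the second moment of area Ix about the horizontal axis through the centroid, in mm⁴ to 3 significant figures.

Treat the section as a set of non-overlapping primitives; coordinates are from the bounding-box lower-left.
Rectangular body: 115 × 60, A = 6 900 mm², y = 30 mm, Ī = 2 070 000 mm⁴.
Semicircular cap: semicircle r = 57.5, A = 5193.4 mm², y = 84.404 mm, Ī = 1 199 785 mm⁴.
Centroid: ȳ = ΣA·y / ΣA = 53.363 mm.
Transfer each piece to the horizontal axis through the centroid using Ī + A·d² with d = y − 53.363:
  rectangular body: d = -23.363 mm → contributes +5 836 326 mm⁴
  semicircular cap: d = 31.04 mm → contributes +6 203 718 mm⁴
Total I = 12 040 044 mm⁴.

Ix ≈ 1.20 × 10⁷ mm⁴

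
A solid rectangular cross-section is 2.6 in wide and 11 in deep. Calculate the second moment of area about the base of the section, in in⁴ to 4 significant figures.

I_base ≈ 1154 in⁴

The section: 2.6 × 11, A = 28.6 in², y = 5.5 in, Ī = 288.383 in⁴.
Transfer it to the base of the section using Ī + A·d² with d = y − 0:
  the section: d = 5.5 in → contributes +1153.53 in⁴
Total I = 1153.53 in⁴.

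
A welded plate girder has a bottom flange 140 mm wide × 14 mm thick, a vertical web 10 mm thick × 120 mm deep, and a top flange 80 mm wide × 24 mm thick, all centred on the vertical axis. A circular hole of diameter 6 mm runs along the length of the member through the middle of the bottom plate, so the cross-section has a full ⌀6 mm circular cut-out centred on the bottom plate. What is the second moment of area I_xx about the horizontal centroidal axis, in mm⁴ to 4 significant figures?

I_xx ≈ 2.017 × 10⁷ mm⁴

Decompose the section into non-overlapping parts with the origin at the bottom-left of its bounding rectangle.
Bottom plate: 140 × 14, A = 1 960 mm², y = 7 mm, Ī = 32013.3 mm⁴.
Web plate: 10 × 120, A = 1 200 mm², y = 74 mm, Ī = 1 440 000 mm⁴.
Top plate: 80 × 24, A = 1 920 mm², y = 146 mm, Ī = 92 160 mm⁴.
Hole (subtracted): ⌀6, A = 28.2743 mm², y = 7 mm, Ī = 63.6173 mm⁴.
Centroid: ȳ = ΣA·y / ΣA = 75.7448 mm.
Transfer each piece to the horizontal centroidal axis using Ī + A·d² with d = y − 75.7448:
  bottom plate: d = -68.7448 mm → contributes +9 294 681 mm⁴
  web plate: d = -1.74483 mm → contributes +1 443 653 mm⁴
  top plate: d = 70.2552 mm → contributes +9 568 876 mm⁴
  hole: d = -68.7448 mm → contributes −133 684 mm⁴
Total I = 20 173 527 mm⁴.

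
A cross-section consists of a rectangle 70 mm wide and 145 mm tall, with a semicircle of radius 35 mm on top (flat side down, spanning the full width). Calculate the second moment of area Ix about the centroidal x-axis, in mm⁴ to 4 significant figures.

Ix ≈ 3.029 × 10⁷ mm⁴

Decompose the section into non-overlapping parts with the origin at the bottom-left of its bounding rectangle.
Rectangular body: 70 × 145, A = 10 150 mm², y = 72.5 mm, Ī = 17 783 646 mm⁴.
Semicircular cap: semicircle r = 35, A = 1924.23 mm², y = 159.854 mm, Ī = 164 704 mm⁴.
Centroid: ȳ = ΣA·y / ΣA = 86.4214 mm.
Transfer each piece to the centroidal x-axis using Ī + A·d² with d = y − 86.4214:
  rectangular body: d = -13.9214 mm → contributes +19 750 760 mm⁴
  semicircular cap: d = 73.4331 mm → contributes +10 540 936 mm⁴
Total I = 30 291 696 mm⁴.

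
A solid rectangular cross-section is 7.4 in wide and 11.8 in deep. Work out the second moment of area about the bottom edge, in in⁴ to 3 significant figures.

The section: 7.4 × 11.8, A = 87.32 in², y = 5.9 in, Ī = 1013.2 in⁴.
Transfer it to the base of the section using Ī + A·d² with d = y − 0:
  the section: d = 5.9 in → contributes +4052.8 in⁴
Total I = 4052.8 in⁴.

I_base ≈ 4050 in⁴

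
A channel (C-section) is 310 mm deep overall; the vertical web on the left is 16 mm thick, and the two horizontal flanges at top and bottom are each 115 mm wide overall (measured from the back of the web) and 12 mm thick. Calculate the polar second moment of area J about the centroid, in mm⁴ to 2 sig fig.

Break the section into simple shapes (no overlaps), measuring from the bottom-left corner of the bounding box.
Web: 16 × 310, A = 4 960 mm², y = 155 mm, Ī = 39 721 333 mm⁴.
Top flange (beyond web): 99 × 12, A = 1 188 mm², y = 304 mm, Ī = 14 256 mm⁴.
Bottom flange (beyond web): 99 × 12, A = 1 188 mm², y = 6 mm, Ī = 14 256 mm⁴.
By symmetry the centroid is at mid-height, ȳ = 155 mm.
Transfer each piece to the centroidal x-axis using Ī + A·d² with d = y − 155:
  web: d = 0 mm → contributes +39 721 333 mm⁴
  top flange (beyond web): d = 149 mm → contributes +26 389 044 mm⁴
  bottom flange (beyond web): d = -149 mm → contributes +26 389 044 mm⁴
Total I = 92 499 421 mm⁴.
For the y-axis: x̄ = 26.62 mm.
Repeating about the centroidal y-axis gives I_y = 7 357 756 mm⁴.
Polar second moment: J = I_x + I_y = 99 857 177 mm⁴.

J ≈ 1.0 × 10⁸ mm⁴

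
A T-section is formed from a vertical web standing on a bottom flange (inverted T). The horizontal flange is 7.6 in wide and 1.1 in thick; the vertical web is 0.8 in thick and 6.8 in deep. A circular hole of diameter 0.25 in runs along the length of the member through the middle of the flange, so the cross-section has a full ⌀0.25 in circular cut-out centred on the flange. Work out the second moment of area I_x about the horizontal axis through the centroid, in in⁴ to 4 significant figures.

Break the section into simple shapes (no overlaps), measuring from the bottom-left corner of the bounding box.
Flange: 7.6 × 1.1, A = 8.36 in², y = 0.55 in, Ī = 0.842967 in⁴.
Web: 0.8 × 6.8, A = 5.44 in², y = 4.5 in, Ī = 20.9621 in⁴.
Hole (subtracted): ⌀0.25, A = 0.0490874 in², y = 0.55 in, Ī = 0.000191748 in⁴.
Centroid: ȳ = ΣA·y / ΣA = 2.11266 in.
Transfer each piece to the horizontal axis through the centroid using Ī + A·d² with d = y − 2.11266:
  flange: d = -1.56266 in → contributes +21.2573 in⁴
  web: d = 2.38734 in → contributes +51.9668 in⁴
  hole: d = -1.56266 in → contributes −0.120059 in⁴
Total I = 73.1041 in⁴.

I_x ≈ 73.10 in⁴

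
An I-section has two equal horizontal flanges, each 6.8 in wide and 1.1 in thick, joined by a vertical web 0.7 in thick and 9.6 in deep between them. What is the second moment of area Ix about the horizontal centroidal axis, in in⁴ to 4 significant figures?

Ix ≈ 481.3 in⁴

Treat the section as a set of non-overlapping primitives; coordinates are from the bounding-box lower-left.
Bottom flange: 6.8 × 1.1, A = 7.48 in², y = 0.55 in, Ī = 0.754233 in⁴.
Web: 0.7 × 9.6, A = 6.72 in², y = 5.9 in, Ī = 51.6096 in⁴.
Top flange: 6.8 × 1.1, A = 7.48 in², y = 11.25 in, Ī = 0.754233 in⁴.
By symmetry the centroid is at mid-height, ȳ = 5.9 in.
Transfer each piece to the horizontal centroidal axis using Ī + A·d² with d = y − 5.9:
  bottom flange: d = -5.35 in → contributes +214.851 in⁴
  web: d = 0 in → contributes +51.6096 in⁴
  top flange: d = 5.35 in → contributes +214.851 in⁴
Total I = 481.311 in⁴.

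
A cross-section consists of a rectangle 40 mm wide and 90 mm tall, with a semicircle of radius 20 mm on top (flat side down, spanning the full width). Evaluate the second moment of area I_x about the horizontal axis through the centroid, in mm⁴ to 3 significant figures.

Treat the section as a set of non-overlapping primitives; coordinates are from the bounding-box lower-left.
Rectangular body: 40 × 90, A = 3 600 mm², y = 45 mm, Ī = 2 430 000 mm⁴.
Semicircular cap: semicircle r = 20, A = 628.32 mm², y = 98.488 mm, Ī = 17 561 mm⁴.
Centroid: ȳ = ΣA·y / ΣA = 52.948 mm.
Transfer each piece to the horizontal axis through the centroid using Ī + A·d² with d = y − 52.948:
  rectangular body: d = -7.9482 mm → contributes +2 657 428 mm⁴
  semicircular cap: d = 45.54 mm → contributes +1 320 627 mm⁴
Total I = 3 978 055 mm⁴.

I_x ≈ 3.98 × 10⁶ mm⁴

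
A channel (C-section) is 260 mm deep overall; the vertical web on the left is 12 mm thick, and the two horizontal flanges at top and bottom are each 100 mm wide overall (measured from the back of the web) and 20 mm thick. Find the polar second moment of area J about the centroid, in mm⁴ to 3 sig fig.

Treat the section as a set of non-overlapping primitives; coordinates are from the bounding-box lower-left.
Web: 12 × 260, A = 3 120 mm², y = 130 mm, Ī = 17 576 000 mm⁴.
Top flange (beyond web): 88 × 20, A = 1 760 mm², y = 250 mm, Ī = 58 667 mm⁴.
Bottom flange (beyond web): 88 × 20, A = 1 760 mm², y = 10 mm, Ī = 58 667 mm⁴.
By symmetry the centroid is at mid-height, ȳ = 130 mm.
Transfer each piece to the centroidal x-axis using Ī + A·d² with d = y − 130:
  web: d = 0 mm → contributes +17 576 000 mm⁴
  top flange (beyond web): d = 120 mm → contributes +25 402 667 mm⁴
  bottom flange (beyond web): d = -120 mm → contributes +25 402 667 mm⁴
Total I = 68 381 333 mm⁴.
For the y-axis: x̄ = 32.506 mm.
Repeating about the centroidal y-axis gives I_y = 6 443 953 mm⁴.
Polar second moment: J = I_x + I_y = 74 825 286 mm⁴.

J ≈ 7.48 × 10⁷ mm⁴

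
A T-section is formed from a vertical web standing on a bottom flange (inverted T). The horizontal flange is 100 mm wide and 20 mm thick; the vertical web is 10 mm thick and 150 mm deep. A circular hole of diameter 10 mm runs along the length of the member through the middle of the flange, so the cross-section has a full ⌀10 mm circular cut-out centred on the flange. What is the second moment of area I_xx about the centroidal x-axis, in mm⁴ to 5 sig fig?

I_xx ≈ 8.9649 × 10⁶ mm⁴

Split into non-overlapping primitives; take the origin at the lower-left of the bounding box.
Flange: 100 × 20, A = 2 000 mm², y = 10 mm, Ī = 66666.67 mm⁴.
Web: 10 × 150, A = 1 500 mm², y = 95 mm, Ī = 2 812 500 mm⁴.
Hole (subtracted): ⌀10, A = 78.53982 mm², y = 10 mm, Ī = 490.8739 mm⁴.
Centroid: ȳ = ΣA·y / ΣA = 47.26479 mm.
Transfer each piece to the centroidal x-axis using Ī + A·d² with d = y − 47.26479:
  flange: d = -37.26479 mm → contributes +2 843 996 mm⁴
  web: d = 47.73521 mm → contributes +6 230 475 mm⁴
  hole: d = -37.26479 mm → contributes −109556.3 mm⁴
Total I = 8 964 915 mm⁴.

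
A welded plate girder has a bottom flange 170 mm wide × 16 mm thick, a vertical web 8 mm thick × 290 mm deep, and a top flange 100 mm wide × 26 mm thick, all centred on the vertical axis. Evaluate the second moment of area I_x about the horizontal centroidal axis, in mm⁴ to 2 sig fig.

I_x ≈ 1.5 × 10⁸ mm⁴

Break the section into simple shapes (no overlaps), measuring from the bottom-left corner of the bounding box.
Bottom plate: 170 × 16, A = 2 720 mm², y = 8 mm, Ī = 58 027 mm⁴.
Web plate: 8 × 290, A = 2 320 mm², y = 161 mm, Ī = 16 259 333 mm⁴.
Top plate: 100 × 26, A = 2 600 mm², y = 319 mm, Ī = 146 467 mm⁴.
Centroid: ȳ = ΣA·y / ΣA = 160.3 mm.
Transfer each piece to the horizontal centroidal axis using Ī + A·d² with d = y − 160.3:
  bottom plate: d = -152.3 mm → contributes +63 147 914 mm⁴
  web plate: d = 0.7016 mm → contributes +16 260 475 mm⁴
  top plate: d = 158.7 mm → contributes +65 630 557 mm⁴
Total I = 145 038 946 mm⁴.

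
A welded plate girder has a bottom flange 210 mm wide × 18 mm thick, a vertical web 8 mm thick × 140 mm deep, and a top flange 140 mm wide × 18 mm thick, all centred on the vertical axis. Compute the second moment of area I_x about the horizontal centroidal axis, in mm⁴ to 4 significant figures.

Split into non-overlapping primitives; take the origin at the lower-left of the bounding box.
Bottom plate: 210 × 18, A = 3 780 mm², y = 9 mm, Ī = 102 060 mm⁴.
Web plate: 8 × 140, A = 1 120 mm², y = 88 mm, Ī = 1 829 333 mm⁴.
Top plate: 140 × 18, A = 2 520 mm², y = 167 mm, Ī = 68 040 mm⁴.
Centroid: ȳ = ΣA·y / ΣA = 74.5849 mm.
Transfer each piece to the horizontal centroidal axis using Ī + A·d² with d = y − 74.5849:
  bottom plate: d = -65.5849 mm → contributes +16 361 276 mm⁴
  web plate: d = 13.4151 mm → contributes +2 030 894 mm⁴
  top plate: d = 92.4151 mm → contributes +21 590 225 mm⁴
Total I = 39 982 395 mm⁴.

I_x ≈ 3.998 × 10⁷ mm⁴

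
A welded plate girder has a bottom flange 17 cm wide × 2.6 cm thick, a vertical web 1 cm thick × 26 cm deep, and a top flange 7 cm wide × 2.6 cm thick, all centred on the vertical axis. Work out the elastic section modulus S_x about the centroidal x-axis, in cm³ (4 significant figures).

S_x ≈ 641.0 cm³

Split into non-overlapping primitives; take the origin at the lower-left of the bounding box.
Bottom plate: 17 × 2.6, A = 44.2 cm², y = 1.3 cm, Ī = 24.8993 cm⁴.
Web plate: 1 × 26, A = 26 cm², y = 15.6 cm, Ī = 1464.67 cm⁴.
Top plate: 7 × 2.6, A = 18.2 cm², y = 29.9 cm, Ī = 10.2527 cm⁴.
Centroid: ȳ = ΣA·y / ΣA = 11.3941 cm.
Transfer each piece to the centroidal x-axis using Ī + A·d² with d = y − 11.3941:
  bottom plate: d = -10.0941 cm → contributes +4528.49 cm⁴
  web plate: d = 4.20588 cm → contributes +1924.59 cm⁴
  top plate: d = 18.5059 cm → contributes +6243.16 cm⁴
Total I = 12696.2 cm⁴.
Extreme fibre distance c = 19.8059 cm; S = I/c = 641.034 cm³.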